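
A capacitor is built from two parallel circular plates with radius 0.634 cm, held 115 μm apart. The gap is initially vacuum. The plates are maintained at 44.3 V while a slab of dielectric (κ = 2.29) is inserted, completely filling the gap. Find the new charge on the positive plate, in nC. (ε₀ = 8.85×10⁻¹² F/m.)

Q ≈ 0.986 nC

A = π(0.634 cm)² = 1.26×10⁻⁴ m².
Initially C₁ = ε₀A/d = 8.85×10⁻¹² × 1.26×10⁻⁴ / 1.15×10⁻⁴ = 9.72×10⁻¹² F.
Q₁ = 4.31×10⁻¹⁰ C.
Battery connected ⇒ V is held fixed. C₂ = 2.29 C₁ and Q = CV, so Q₂/Q₁ = C₂/C₁ = 2.29.
Q₂ = 2.29 × 4.31×10⁻¹⁰ = 9.86×10⁻¹⁰ C.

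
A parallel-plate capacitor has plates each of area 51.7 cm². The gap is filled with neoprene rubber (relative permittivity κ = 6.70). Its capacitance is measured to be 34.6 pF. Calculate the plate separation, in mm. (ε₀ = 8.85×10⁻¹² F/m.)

d ≈ 8.86 mm

A = 51.7 cm² = 5.17×10⁻³ m².
d = κε₀A/C = 6.70 × 8.85×10⁻¹² × 5.17×10⁻³ / 3.46×10⁻¹¹ = 8.86×10⁻³ m.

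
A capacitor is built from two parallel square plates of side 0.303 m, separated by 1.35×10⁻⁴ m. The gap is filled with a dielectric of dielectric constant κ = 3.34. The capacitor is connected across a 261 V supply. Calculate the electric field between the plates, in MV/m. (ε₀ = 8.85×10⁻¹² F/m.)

E = V/d = 261 / 1.35×10⁻⁴ = 1.93×10⁶ V/m.

1.93 MV/m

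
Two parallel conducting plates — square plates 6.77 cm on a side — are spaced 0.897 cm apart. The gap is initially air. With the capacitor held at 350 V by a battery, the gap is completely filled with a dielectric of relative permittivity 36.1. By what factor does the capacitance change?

C = κε₀A/d scales with κ, so C₂/C₁ = κ = 36.1.

C₂/C₁ ≈ 36.1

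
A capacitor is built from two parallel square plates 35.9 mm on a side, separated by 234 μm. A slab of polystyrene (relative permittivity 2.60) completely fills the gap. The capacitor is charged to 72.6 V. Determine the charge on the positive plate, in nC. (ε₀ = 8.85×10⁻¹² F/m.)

A = (35.9 mm)² = 1.29×10⁻³ m².
C = κε₀A/d = 2.60 × 8.85×10⁻¹² × 1.29×10⁻³ / 2.34×10⁻⁴ = 1.27×10⁻¹⁰ F.
Q = CV = 1.27×10⁻¹⁰ × 72.6 = 9.20×10⁻⁹ C.

Q ≈ 9.20 nC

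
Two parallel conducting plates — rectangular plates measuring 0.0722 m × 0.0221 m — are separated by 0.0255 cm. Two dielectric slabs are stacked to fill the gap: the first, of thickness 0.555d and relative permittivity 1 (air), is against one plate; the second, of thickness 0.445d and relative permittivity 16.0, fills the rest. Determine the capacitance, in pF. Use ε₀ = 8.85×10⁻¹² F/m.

C ≈ 95.0 pF

A = 0.0722 × 0.0221 m² = 1.60×10⁻³ m².
Stacked slabs ⇒ two capacitors in series, each with the full plate area.
C₁ = κ₁ε₀A/d₁ = 1.00 × 8.85×10⁻¹² × 1.60×10⁻³ / 1.42×10⁻⁴ = 9.98×10⁻¹¹ F.
C₂ = κ₂ε₀A/d₂ = 16.0 × 8.85×10⁻¹² × 1.60×10⁻³ / 1.13×10⁻⁴ = 1.99×10⁻⁹ F.
C = (1/C₁ + 1/C₂)⁻¹ = 9.50×10⁻¹¹ F.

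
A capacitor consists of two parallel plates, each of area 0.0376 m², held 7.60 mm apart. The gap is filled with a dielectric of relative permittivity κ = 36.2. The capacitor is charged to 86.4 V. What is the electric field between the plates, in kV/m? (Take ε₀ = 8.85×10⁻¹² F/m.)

E ≈ 11.4 kV/m

E = V/d = 86.4 / 7.60×10⁻³ = 1.14×10⁴ V/m.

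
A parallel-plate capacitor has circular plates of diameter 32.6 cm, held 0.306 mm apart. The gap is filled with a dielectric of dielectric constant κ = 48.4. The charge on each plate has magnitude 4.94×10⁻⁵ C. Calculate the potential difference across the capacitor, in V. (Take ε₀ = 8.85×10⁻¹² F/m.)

A = π(32.6/2 cm)² = 8.35×10⁻² m².
C = κε₀A/d = 48.4 × 8.85×10⁻¹² × 8.35×10⁻² / 3.06×10⁻⁴ = 1.17×10⁻⁷ F.
V = Q/C = 4.94×10⁻⁵ / 1.17×10⁻⁷ = 4.23×10² V.

V ≈ 423 V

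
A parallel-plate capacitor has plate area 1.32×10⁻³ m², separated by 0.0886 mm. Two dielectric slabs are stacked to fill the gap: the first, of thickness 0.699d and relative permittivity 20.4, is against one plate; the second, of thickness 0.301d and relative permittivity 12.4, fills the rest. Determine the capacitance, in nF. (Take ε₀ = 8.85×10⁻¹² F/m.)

2.25 nF

Stacked slabs ⇒ two capacitors in series, each with the full plate area.
C₁ = κ₁ε₀A/d₁ = 20.4 × 8.85×10⁻¹² × 1.32×10⁻³ / 6.19×10⁻⁵ = 3.85×10⁻⁹ F.
C₂ = κ₂ε₀A/d₂ = 12.4 × 8.85×10⁻¹² × 1.32×10⁻³ / 2.67×10⁻⁵ = 5.43×10⁻⁹ F.
C = (1/C₁ + 1/C₂)⁻¹ = 2.25×10⁻⁹ F.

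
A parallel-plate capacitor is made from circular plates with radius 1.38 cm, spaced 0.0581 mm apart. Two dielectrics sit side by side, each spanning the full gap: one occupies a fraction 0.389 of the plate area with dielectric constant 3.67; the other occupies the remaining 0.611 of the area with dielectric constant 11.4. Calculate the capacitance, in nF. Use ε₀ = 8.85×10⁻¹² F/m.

C ≈ 0.765 nF

A = π(1.38 cm)² = 5.98×10⁻⁴ m².
Side-by-side slabs ⇒ two capacitors in parallel, each spanning the full gap.
C₁ = κ₁ε₀A₁/d = 3.67 × 8.85×10⁻¹² × 2.33×10⁻⁴ / 5.81×10⁻⁵ = 1.30×10⁻¹⁰ F.
C₂ = κ₂ε₀A₂/d = 11.4 × 8.85×10⁻¹² × 3.66×10⁻⁴ / 5.81×10⁻⁵ = 6.35×10⁻¹⁰ F.
C = C₁ + C₂ = 7.65×10⁻¹⁰ F.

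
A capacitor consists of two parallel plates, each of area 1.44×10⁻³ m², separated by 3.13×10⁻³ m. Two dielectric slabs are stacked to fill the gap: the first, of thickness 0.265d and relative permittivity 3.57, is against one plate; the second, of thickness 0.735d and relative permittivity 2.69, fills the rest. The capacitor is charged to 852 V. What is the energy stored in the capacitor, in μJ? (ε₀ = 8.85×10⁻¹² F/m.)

U ≈ 4.25 μJ

Stacked slabs ⇒ two capacitors in series, each with the full plate area.
C₁ = κ₁ε₀A/d₁ = 3.57 × 8.85×10⁻¹² × 1.44×10⁻³ / 8.29×10⁻⁴ = 5.49×10⁻¹¹ F.
C₂ = κ₂ε₀A/d₂ = 2.69 × 8.85×10⁻¹² × 1.44×10⁻³ / 2.30×10⁻³ = 1.49×10⁻¹¹ F.
C = (1/C₁ + 1/C₂)⁻¹ = 1.17×10⁻¹¹ F.
U = ½CV² = ½ × 1.17×10⁻¹¹ × (852)² = 4.25×10⁻⁶ J.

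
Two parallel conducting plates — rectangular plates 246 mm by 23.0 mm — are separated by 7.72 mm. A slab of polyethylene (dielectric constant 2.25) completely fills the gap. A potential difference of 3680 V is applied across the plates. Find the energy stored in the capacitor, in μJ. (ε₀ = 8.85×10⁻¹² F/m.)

A = 246 × 23.0 mm² = 5.66×10⁻³ m².
C = κε₀A/d = 2.25 × 8.85×10⁻¹² × 5.66×10⁻³ / 7.72×10⁻³ = 1.46×10⁻¹¹ F.
U = ½CV² = ½ × 1.46×10⁻¹¹ × (3680)² = 9.88×10⁻⁵ J.

U ≈ 98.8 μJ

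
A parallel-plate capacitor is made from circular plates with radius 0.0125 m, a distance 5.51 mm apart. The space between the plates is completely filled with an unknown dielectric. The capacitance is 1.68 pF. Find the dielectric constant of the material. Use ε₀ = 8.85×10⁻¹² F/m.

κ ≈ 2.13

A = π(0.0125 m)² = 4.91×10⁻⁴ m².
κ = Cd/(ε₀A) = 1.68×10⁻¹² × 5.51×10⁻³ / (8.85×10⁻¹² × 4.91×10⁻⁴) = 2.13.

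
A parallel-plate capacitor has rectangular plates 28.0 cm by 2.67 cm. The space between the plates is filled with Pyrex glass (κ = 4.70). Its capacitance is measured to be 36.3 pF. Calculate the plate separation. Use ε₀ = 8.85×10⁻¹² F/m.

d ≈ 8.57 mm

A = 28.0 × 2.67 cm² = 7.48×10⁻³ m².
d = κε₀A/C = 4.70 × 8.85×10⁻¹² × 7.48×10⁻³ / 3.63×10⁻¹¹ = 8.57×10⁻³ m.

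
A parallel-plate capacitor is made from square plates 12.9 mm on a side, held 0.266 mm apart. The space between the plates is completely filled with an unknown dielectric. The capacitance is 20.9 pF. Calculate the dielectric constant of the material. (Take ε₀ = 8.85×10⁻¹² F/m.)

3.77

A = (12.9 mm)² = 1.66×10⁻⁴ m².
κ = Cd/(ε₀A) = 2.09×10⁻¹¹ × 2.66×10⁻⁴ / (8.85×10⁻¹² × 1.66×10⁻⁴) = 3.77.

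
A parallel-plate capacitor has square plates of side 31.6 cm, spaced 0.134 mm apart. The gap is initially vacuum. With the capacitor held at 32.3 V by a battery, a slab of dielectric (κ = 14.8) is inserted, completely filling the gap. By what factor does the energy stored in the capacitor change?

Battery connected ⇒ V is held fixed.
C₂ = 14.8 C₁ and U = ½CV², so U₂/U₁ = C₂/C₁ = 14.8.

U₂/U₁ ≈ 14.8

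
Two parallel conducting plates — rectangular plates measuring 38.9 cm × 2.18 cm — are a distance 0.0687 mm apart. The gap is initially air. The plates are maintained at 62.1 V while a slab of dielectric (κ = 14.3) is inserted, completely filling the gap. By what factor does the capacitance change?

C = κε₀A/d scales with κ, so C₂/C₁ = κ = 14.3.

C₂/C₁ ≈ 14.3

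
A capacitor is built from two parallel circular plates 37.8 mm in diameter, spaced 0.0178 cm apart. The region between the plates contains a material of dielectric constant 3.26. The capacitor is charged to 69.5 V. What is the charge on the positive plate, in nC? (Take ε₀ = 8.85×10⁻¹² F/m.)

Q ≈ 12.6 nC

A = π(37.8/2 mm)² = 1.12×10⁻³ m².
C = κε₀A/d = 3.26 × 8.85×10⁻¹² × 1.12×10⁻³ / 1.78×10⁻⁴ = 1.82×10⁻¹⁰ F.
Q = CV = 1.82×10⁻¹⁰ × 69.5 = 1.26×10⁻⁸ C.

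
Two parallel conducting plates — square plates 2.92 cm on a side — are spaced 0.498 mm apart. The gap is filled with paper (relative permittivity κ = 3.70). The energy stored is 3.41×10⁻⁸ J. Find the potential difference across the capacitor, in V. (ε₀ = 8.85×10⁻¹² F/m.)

A = (2.92 cm)² = 8.53×10⁻⁴ m².
C = κε₀A/d = 3.70 × 8.85×10⁻¹² × 8.53×10⁻⁴ / 4.98×10⁻⁴ = 5.61×10⁻¹¹ F.
V = √(2U/C) = √(2 × 3.41×10⁻⁸ / 5.61×10⁻¹¹) = 34.9 V.

34.9 V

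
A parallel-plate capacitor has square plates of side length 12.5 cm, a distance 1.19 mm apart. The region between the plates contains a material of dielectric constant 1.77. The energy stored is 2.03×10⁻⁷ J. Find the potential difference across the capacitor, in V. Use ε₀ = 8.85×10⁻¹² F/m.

44.4 V

A = (12.5 cm)² = 1.56×10⁻² m².
C = κε₀A/d = 1.77 × 8.85×10⁻¹² × 1.56×10⁻² / 1.19×10⁻³ = 2.06×10⁻¹⁰ F.
V = √(2U/C) = √(2 × 2.03×10⁻⁷ / 2.06×10⁻¹⁰) = 44.4 V.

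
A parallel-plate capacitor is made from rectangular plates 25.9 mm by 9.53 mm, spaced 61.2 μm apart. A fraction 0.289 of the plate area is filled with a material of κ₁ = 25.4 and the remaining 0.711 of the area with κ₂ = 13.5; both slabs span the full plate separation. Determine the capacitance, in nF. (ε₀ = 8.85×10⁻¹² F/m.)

A = 25.9 × 9.53 mm² = 2.47×10⁻⁴ m².
Side-by-side slabs ⇒ two capacitors in parallel, each spanning the full gap.
C₁ = κ₁ε₀A₁/d = 25.4 × 8.85×10⁻¹² × 7.13×10⁻⁵ / 6.12×10⁻⁵ = 2.62×10⁻¹⁰ F.
C₂ = κ₂ε₀A₂/d = 13.5 × 8.85×10⁻¹² × 1.75×10⁻⁴ / 6.12×10⁻⁵ = 3.43×10⁻¹⁰ F.
C = C₁ + C₂ = 6.05×10⁻¹⁰ F.

C ≈ 0.605 nF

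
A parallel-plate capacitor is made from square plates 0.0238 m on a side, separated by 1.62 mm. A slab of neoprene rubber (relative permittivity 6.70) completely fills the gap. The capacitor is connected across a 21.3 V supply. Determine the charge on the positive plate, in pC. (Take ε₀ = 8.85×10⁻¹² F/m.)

A = (0.0238 m)² = 5.66×10⁻⁴ m².
C = κε₀A/d = 6.70 × 8.85×10⁻¹² × 5.66×10⁻⁴ / 1.62×10⁻³ = 2.07×10⁻¹¹ F.
Q = CV = 2.07×10⁻¹¹ × 21.3 = 4.42×10⁻¹⁰ C.

442 pC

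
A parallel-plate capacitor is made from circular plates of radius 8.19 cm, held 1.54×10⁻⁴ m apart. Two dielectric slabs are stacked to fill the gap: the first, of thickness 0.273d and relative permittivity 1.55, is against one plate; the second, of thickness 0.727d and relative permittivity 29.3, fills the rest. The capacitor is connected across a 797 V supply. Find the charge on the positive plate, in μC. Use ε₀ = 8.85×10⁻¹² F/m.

Q ≈ 4.80 μC

A = π(8.19 cm)² = 2.11×10⁻² m².
Stacked slabs ⇒ two capacitors in series, each with the full plate area.
C₁ = κ₁ε₀A/d₁ = 1.55 × 8.85×10⁻¹² × 2.11×10⁻² / 4.20×10⁻⁵ = 6.88×10⁻⁹ F.
C₂ = κ₂ε₀A/d₂ = 29.3 × 8.85×10⁻¹² × 2.11×10⁻² / 1.12×10⁻⁴ = 4.88×10⁻⁸ F.
C = (1/C₁ + 1/C₂)⁻¹ = 6.03×10⁻⁹ F.
Q = CV = 6.03×10⁻⁹ × 797 = 4.80×10⁻⁶ C.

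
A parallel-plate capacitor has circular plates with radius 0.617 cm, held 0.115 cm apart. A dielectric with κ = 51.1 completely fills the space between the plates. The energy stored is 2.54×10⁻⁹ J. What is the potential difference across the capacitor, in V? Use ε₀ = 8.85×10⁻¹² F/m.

V ≈ 10.4 V

A = π(0.617 cm)² = 1.20×10⁻⁴ m².
C = κε₀A/d = 51.1 × 8.85×10⁻¹² × 1.20×10⁻⁴ / 1.15×10⁻³ = 4.70×10⁻¹¹ F.
V = √(2U/C) = √(2 × 2.54×10⁻⁹ / 4.70×10⁻¹¹) = 10.4 V.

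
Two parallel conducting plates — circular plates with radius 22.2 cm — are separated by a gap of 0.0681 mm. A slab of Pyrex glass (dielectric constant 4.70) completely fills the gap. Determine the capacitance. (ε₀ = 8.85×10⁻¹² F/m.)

C ≈ 94.6 nF

A = π(22.2 cm)² = 0.155 m².
C = κε₀A/d = 4.70 × 8.85×10⁻¹² × 0.155 / 6.81×10⁻⁵ = 9.46×10⁻⁸ F.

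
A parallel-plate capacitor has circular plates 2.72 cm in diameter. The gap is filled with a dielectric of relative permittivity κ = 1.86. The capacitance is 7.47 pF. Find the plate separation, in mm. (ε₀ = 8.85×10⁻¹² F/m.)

d ≈ 1.28 mm

A = π(2.72/2 cm)² = 5.81×10⁻⁴ m².
d = κε₀A/C = 1.86 × 8.85×10⁻¹² × 5.81×10⁻⁴ / 7.47×10⁻¹² = 1.28×10⁻³ m.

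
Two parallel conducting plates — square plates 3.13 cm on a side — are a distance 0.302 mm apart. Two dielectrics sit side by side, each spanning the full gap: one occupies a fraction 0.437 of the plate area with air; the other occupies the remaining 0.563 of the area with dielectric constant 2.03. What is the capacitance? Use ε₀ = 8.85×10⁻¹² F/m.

C ≈ 45.4 pF

A = (3.13 cm)² = 9.80×10⁻⁴ m².
Side-by-side slabs ⇒ two capacitors in parallel, each spanning the full gap.
C₁ = κ₁ε₀A₁/d = 1.00 × 8.85×10⁻¹² × 4.28×10⁻⁴ / 3.02×10⁻⁴ = 1.25×10⁻¹¹ F.
C₂ = κ₂ε₀A₂/d = 2.03 × 8.85×10⁻¹² × 5.52×10⁻⁴ / 3.02×10⁻⁴ = 3.28×10⁻¹¹ F.
C = C₁ + C₂ = 4.54×10⁻¹¹ F.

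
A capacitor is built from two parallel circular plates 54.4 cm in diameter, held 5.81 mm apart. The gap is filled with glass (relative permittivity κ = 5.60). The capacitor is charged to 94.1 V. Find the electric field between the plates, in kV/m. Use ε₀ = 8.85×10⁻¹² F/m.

E = V/d = 94.1 / 5.81×10⁻³ = 1.62×10⁴ V/m.

16.2 kV/m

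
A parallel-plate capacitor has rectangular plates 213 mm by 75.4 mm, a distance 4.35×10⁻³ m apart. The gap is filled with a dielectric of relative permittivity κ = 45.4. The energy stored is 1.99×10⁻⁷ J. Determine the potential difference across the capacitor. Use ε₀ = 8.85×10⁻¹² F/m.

V ≈ 16.4 V

A = 213 × 75.4 mm² = 1.61×10⁻² m².
C = κε₀A/d = 45.4 × 8.85×10⁻¹² × 1.61×10⁻² / 4.35×10⁻³ = 1.48×10⁻⁹ F.
V = √(2U/C) = √(2 × 1.99×10⁻⁷ / 1.48×10⁻⁹) = 16.4 V.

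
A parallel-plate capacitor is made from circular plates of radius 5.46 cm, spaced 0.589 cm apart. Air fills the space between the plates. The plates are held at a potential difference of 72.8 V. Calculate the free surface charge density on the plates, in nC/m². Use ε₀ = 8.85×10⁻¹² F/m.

A = π(5.46 cm)² = 9.37×10⁻³ m².
C = ε₀A/d = 8.85×10⁻¹² × 9.37×10⁻³ / 5.89×10⁻³ = 1.41×10⁻¹¹ F.
σ = Q/A = CV/A = 1.41×10⁻¹¹ × 72.8 / 9.37×10⁻³ = 1.09×10⁻⁷ C/m².

σ ≈ 109 nC/m²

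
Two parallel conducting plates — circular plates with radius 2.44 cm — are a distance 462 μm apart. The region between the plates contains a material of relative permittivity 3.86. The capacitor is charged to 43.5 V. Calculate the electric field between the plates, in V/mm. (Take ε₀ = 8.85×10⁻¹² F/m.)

E = V/d = 43.5 / 4.62×10⁻⁴ = 9.42×10⁴ V/m.

E ≈ 94.2 V/mm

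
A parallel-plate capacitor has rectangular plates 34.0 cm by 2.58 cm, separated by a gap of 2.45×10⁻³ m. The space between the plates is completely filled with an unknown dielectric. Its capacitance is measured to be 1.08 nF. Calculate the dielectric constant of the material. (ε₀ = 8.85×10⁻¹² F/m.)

34.1

A = 34.0 × 2.58 cm² = 8.77×10⁻³ m².
κ = Cd/(ε₀A) = 1.08×10⁻⁹ × 2.45×10⁻³ / (8.85×10⁻¹² × 8.77×10⁻³) = 34.1.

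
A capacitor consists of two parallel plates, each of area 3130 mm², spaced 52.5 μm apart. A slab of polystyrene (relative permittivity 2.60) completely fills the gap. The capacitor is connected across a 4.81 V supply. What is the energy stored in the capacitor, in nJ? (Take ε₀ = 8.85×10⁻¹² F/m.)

A = 3130 mm² = 3.13×10⁻³ m².
C = κε₀A/d = 2.60 × 8.85×10⁻¹² × 3.13×10⁻³ / 5.25×10⁻⁵ = 1.37×10⁻⁹ F.
U = ½CV² = ½ × 1.37×10⁻⁹ × (4.81)² = 1.59×10⁻⁸ J.

15.9 nJ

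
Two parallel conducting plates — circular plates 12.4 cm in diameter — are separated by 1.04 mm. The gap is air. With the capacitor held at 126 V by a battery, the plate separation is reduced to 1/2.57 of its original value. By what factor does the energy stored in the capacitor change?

Battery connected ⇒ V is held fixed.
C₂ = 2.57 C₁ and U = ½CV², so U₂/U₁ = C₂/C₁ = 2.57.

U₂/U₁ ≈ 2.57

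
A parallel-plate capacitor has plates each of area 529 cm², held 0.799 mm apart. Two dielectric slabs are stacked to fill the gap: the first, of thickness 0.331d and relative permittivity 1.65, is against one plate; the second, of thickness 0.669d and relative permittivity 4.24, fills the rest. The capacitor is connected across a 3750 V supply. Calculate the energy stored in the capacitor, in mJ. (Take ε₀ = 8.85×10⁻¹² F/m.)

A = 529 cm² = 5.29×10⁻² m².
Stacked slabs ⇒ two capacitors in series, each with the full plate area.
C₁ = κ₁ε₀A/d₁ = 1.65 × 8.85×10⁻¹² × 5.29×10⁻² / 2.64×10⁻⁴ = 2.92×10⁻⁹ F.
C₂ = κ₂ε₀A/d₂ = 4.24 × 8.85×10⁻¹² × 5.29×10⁻² / 5.35×10⁻⁴ = 3.71×10⁻⁹ F.
C = (1/C₁ + 1/C₂)⁻¹ = 1.63×10⁻⁹ F.
U = ½CV² = ½ × 1.63×10⁻⁹ × (3750)² = 1.15×10⁻² J.

U ≈ 11.5 mJ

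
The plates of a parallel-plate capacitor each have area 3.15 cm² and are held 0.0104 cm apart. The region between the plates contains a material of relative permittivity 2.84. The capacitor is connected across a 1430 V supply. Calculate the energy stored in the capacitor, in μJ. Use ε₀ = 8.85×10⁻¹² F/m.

A = 3.15 cm² = 3.15×10⁻⁴ m².
C = κε₀A/d = 2.84 × 8.85×10⁻¹² × 3.15×10⁻⁴ / 1.04×10⁻⁴ = 7.61×10⁻¹¹ F.
U = ½CV² = ½ × 7.61×10⁻¹¹ × (1430)² = 7.78×10⁻⁵ J.

77.8 μJ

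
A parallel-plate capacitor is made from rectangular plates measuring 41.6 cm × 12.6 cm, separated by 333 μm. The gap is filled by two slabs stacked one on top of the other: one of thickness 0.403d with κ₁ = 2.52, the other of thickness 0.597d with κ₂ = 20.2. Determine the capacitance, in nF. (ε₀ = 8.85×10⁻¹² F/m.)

C ≈ 7.35 nF

A = 41.6 × 12.6 cm² = 5.24×10⁻² m².
Stacked slabs ⇒ two capacitors in series, each with the full plate area.
C₁ = κ₁ε₀A/d₁ = 2.52 × 8.85×10⁻¹² × 5.24×10⁻² / 1.34×10⁻⁴ = 8.71×10⁻⁹ F.
C₂ = κ₂ε₀A/d₂ = 20.2 × 8.85×10⁻¹² × 5.24×10⁻² / 1.99×10⁻⁴ = 4.71×10⁻⁸ F.
C = (1/C₁ + 1/C₂)⁻¹ = 7.35×10⁻⁹ F.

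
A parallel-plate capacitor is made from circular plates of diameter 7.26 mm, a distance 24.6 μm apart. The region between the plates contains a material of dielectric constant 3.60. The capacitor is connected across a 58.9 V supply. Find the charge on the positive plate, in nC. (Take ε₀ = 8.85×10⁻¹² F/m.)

Q ≈ 3.16 nC

A = π(7.26/2 mm)² = 4.14×10⁻⁵ m².
C = κε₀A/d = 3.60 × 8.85×10⁻¹² × 4.14×10⁻⁵ / 2.46×10⁻⁵ = 5.36×10⁻¹¹ F.
Q = CV = 5.36×10⁻¹¹ × 58.9 = 3.16×10⁻⁹ C.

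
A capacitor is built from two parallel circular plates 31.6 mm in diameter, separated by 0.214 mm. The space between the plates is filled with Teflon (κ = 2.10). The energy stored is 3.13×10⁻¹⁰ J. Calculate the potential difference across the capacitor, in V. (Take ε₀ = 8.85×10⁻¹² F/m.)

A = π(31.6/2 mm)² = 7.84×10⁻⁴ m².
C = κε₀A/d = 2.10 × 8.85×10⁻¹² × 7.84×10⁻⁴ / 2.14×10⁻⁴ = 6.81×10⁻¹¹ F.
V = √(2U/C) = √(2 × 3.13×10⁻¹⁰ / 6.81×10⁻¹¹) = 3.03 V.

V ≈ 3.03 V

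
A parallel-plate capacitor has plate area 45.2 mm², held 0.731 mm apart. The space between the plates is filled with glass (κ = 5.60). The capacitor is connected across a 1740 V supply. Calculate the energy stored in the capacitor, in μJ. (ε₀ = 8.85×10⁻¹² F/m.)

U ≈ 4.64 μJ

A = 45.2 mm² = 4.52×10⁻⁵ m².
C = κε₀A/d = 5.60 × 8.85×10⁻¹² × 4.52×10⁻⁵ / 7.31×10⁻⁴ = 3.06×10⁻¹² F.
U = ½CV² = ½ × 3.06×10⁻¹² × (1740)² = 4.64×10⁻⁶ J.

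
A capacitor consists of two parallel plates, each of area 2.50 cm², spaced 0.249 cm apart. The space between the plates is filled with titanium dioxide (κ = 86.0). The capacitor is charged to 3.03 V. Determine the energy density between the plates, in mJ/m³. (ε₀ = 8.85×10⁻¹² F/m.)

E = V/d = 3.03 / 2.49×10⁻³ = 1.22×10³ V/m.
u = ½κε₀E² = ½ × 86.0 × 8.85×10⁻¹² × (1.22×10³)² = 5.64×10⁻⁴ J/m³.

u ≈ 0.564 mJ/m³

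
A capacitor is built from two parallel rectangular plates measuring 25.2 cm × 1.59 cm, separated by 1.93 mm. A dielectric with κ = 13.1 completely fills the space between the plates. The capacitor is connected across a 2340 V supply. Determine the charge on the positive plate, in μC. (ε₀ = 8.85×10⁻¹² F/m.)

0.563 μC

A = 25.2 × 1.59 cm² = 4.01×10⁻³ m².
C = κε₀A/d = 13.1 × 8.85×10⁻¹² × 4.01×10⁻³ / 1.93×10⁻³ = 2.41×10⁻¹⁰ F.
Q = CV = 2.41×10⁻¹⁰ × 2340 = 5.63×10⁻⁷ C.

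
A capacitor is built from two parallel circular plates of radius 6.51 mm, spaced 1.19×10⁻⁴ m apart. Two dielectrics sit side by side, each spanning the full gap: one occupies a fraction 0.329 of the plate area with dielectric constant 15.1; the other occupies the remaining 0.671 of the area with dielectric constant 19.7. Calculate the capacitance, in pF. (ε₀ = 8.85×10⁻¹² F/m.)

A = π(6.51 mm)² = 1.33×10⁻⁴ m².
Side-by-side slabs ⇒ two capacitors in parallel, each spanning the full gap.
C₁ = κ₁ε₀A₁/d = 15.1 × 8.85×10⁻¹² × 4.38×10⁻⁵ / 1.19×10⁻⁴ = 4.92×10⁻¹¹ F.
C₂ = κ₂ε₀A₂/d = 19.7 × 8.85×10⁻¹² × 8.93×10⁻⁵ / 1.19×10⁻⁴ = 1.31×10⁻¹⁰ F.
C = C₁ + C₂ = 1.80×10⁻¹⁰ F.

C ≈ 180 pF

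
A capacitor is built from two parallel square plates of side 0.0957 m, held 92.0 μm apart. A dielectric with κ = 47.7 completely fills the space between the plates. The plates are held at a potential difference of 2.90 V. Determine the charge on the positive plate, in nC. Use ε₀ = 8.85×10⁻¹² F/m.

A = (0.0957 m)² = 9.16×10⁻³ m².
C = κε₀A/d = 47.7 × 8.85×10⁻¹² × 9.16×10⁻³ / 9.20×10⁻⁵ = 4.20×10⁻⁸ F.
Q = CV = 4.20×10⁻⁸ × 2.90 = 1.22×10⁻⁷ C.

122 nC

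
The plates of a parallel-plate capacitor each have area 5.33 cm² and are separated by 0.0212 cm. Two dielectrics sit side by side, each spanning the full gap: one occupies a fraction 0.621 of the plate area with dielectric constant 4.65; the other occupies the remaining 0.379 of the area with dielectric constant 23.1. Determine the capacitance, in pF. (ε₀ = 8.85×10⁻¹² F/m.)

C ≈ 259 pF

A = 5.33 cm² = 5.33×10⁻⁴ m².
Side-by-side slabs ⇒ two capacitors in parallel, each spanning the full gap.
C₁ = κ₁ε₀A₁/d = 4.65 × 8.85×10⁻¹² × 3.31×10⁻⁴ / 2.12×10⁻⁴ = 6.43×10⁻¹¹ F.
C₂ = κ₂ε₀A₂/d = 23.1 × 8.85×10⁻¹² × 2.02×10⁻⁴ / 2.12×10⁻⁴ = 1.95×10⁻¹⁰ F.
C = C₁ + C₂ = 2.59×10⁻¹⁰ F.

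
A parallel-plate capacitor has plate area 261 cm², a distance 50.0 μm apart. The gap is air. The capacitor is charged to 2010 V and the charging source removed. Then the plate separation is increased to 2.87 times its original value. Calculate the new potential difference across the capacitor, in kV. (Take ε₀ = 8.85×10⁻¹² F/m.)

V ≈ 5.77 kV

A = 261 cm² = 2.61×10⁻² m².
Initially C₁ = ε₀A/d = 8.85×10⁻¹² × 2.61×10⁻² / 5.00×10⁻⁵ = 4.62×10⁻⁹ F.
V₁ = 2.01×10³ V.
Isolated ⇒ Q is held fixed. C₂ = 0.348 C₁ and V = Q/C, so V₂/V₁ = C₁/C₂ = 2.87.
V₂ = 2.87 × 2.01×10³ = 5.77×10³ V.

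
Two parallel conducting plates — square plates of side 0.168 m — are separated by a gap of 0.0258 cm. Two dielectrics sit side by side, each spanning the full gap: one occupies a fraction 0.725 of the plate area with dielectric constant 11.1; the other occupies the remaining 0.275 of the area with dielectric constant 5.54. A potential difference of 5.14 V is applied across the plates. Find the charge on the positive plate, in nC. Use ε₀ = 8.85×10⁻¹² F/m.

Q ≈ 47.6 nC

A = (0.168 m)² = 2.82×10⁻² m².
Side-by-side slabs ⇒ two capacitors in parallel, each spanning the full gap.
C₁ = κ₁ε₀A₁/d = 11.1 × 8.85×10⁻¹² × 2.05×10⁻² / 2.58×10⁻⁴ = 7.79×10⁻⁹ F.
C₂ = κ₂ε₀A₂/d = 5.54 × 8.85×10⁻¹² × 7.76×10⁻³ / 2.58×10⁻⁴ = 1.47×10⁻⁹ F.
C = C₁ + C₂ = 9.27×10⁻⁹ F.
Q = CV = 9.27×10⁻⁹ × 5.14 = 4.76×10⁻⁸ C.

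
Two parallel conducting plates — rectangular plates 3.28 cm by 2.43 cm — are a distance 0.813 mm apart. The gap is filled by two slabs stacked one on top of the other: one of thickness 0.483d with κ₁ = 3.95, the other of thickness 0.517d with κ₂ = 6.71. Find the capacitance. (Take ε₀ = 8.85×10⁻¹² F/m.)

43.5 pF

A = 3.28 × 2.43 cm² = 7.97×10⁻⁴ m².
Stacked slabs ⇒ two capacitors in series, each with the full plate area.
C₁ = κ₁ε₀A/d₁ = 3.95 × 8.85×10⁻¹² × 7.97×10⁻⁴ / 3.93×10⁻⁴ = 7.10×10⁻¹¹ F.
C₂ = κ₂ε₀A/d₂ = 6.71 × 8.85×10⁻¹² × 7.97×10⁻⁴ / 4.20×10⁻⁴ = 1.13×10⁻¹⁰ F.
C = (1/C₁ + 1/C₂)⁻¹ = 4.35×10⁻¹¹ F.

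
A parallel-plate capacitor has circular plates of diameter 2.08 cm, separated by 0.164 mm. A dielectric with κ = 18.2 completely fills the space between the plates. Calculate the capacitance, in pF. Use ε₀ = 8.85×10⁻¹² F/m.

334 pF

A = π(2.08/2 cm)² = 3.40×10⁻⁴ m².
C = κε₀A/d = 18.2 × 8.85×10⁻¹² × 3.40×10⁻⁴ / 1.64×10⁻⁴ = 3.34×10⁻¹⁰ F.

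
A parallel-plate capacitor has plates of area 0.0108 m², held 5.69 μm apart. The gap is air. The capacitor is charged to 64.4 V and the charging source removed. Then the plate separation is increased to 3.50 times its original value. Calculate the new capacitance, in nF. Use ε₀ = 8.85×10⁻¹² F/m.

Initially C₁ = ε₀A/d = 8.85×10⁻¹² × 1.08×10⁻² / 5.69×10⁻⁶ = 1.68×10⁻⁸ F.
C = ε₀A/d scales as 1/d, so C₂/C₁ = d₁/d₂ = 1/3.50 = 0.286.
C₂ = 0.286 × 1.68×10⁻⁸ = 4.80×10⁻⁹ F.

4.80 nF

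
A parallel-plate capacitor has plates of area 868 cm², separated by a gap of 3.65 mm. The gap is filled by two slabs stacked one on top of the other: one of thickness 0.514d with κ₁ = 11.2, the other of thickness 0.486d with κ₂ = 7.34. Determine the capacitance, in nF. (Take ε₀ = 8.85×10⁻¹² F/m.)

C ≈ 1.88 nF

A = 868 cm² = 8.68×10⁻² m².
Stacked slabs ⇒ two capacitors in series, each with the full plate area.
C₁ = κ₁ε₀A/d₁ = 11.2 × 8.85×10⁻¹² × 8.68×10⁻² / 1.88×10⁻³ = 4.59×10⁻⁹ F.
C₂ = κ₂ε₀A/d₂ = 7.34 × 8.85×10⁻¹² × 8.68×10⁻² / 1.77×10⁻³ = 3.18×10⁻⁹ F.
C = (1/C₁ + 1/C₂)⁻¹ = 1.88×10⁻⁹ F.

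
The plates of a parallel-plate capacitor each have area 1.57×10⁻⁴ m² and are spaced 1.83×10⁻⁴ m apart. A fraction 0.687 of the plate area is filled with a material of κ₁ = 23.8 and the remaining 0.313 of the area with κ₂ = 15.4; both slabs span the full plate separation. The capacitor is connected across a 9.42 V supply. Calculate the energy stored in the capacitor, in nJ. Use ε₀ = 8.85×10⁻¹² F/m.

Side-by-side slabs ⇒ two capacitors in parallel, each spanning the full gap.
C₁ = κ₁ε₀A₁/d = 23.8 × 8.85×10⁻¹² × 1.08×10⁻⁴ / 1.83×10⁻⁴ = 1.24×10⁻¹⁰ F.
C₂ = κ₂ε₀A₂/d = 15.4 × 8.85×10⁻¹² × 4.91×10⁻⁵ / 1.83×10⁻⁴ = 3.66×10⁻¹¹ F.
C = C₁ + C₂ = 1.61×10⁻¹⁰ F.
U = ½CV² = ½ × 1.61×10⁻¹⁰ × (9.42)² = 7.13×10⁻⁹ J.

U ≈ 7.13 nJ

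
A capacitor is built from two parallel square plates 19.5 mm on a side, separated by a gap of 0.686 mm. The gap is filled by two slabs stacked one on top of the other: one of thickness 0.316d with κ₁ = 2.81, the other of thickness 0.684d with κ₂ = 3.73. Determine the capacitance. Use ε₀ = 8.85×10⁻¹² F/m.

A = (19.5 mm)² = 3.80×10⁻⁴ m².
Stacked slabs ⇒ two capacitors in series, each with the full plate area.
C₁ = κ₁ε₀A/d₁ = 2.81 × 8.85×10⁻¹² × 3.80×10⁻⁴ / 2.17×10⁻⁴ = 4.36×10⁻¹¹ F.
C₂ = κ₂ε₀A/d₂ = 3.73 × 8.85×10⁻¹² × 3.80×10⁻⁴ / 4.69×10⁻⁴ = 2.68×10⁻¹¹ F.
C = (1/C₁ + 1/C₂)⁻¹ = 1.66×10⁻¹¹ F.

C ≈ 16.6 pF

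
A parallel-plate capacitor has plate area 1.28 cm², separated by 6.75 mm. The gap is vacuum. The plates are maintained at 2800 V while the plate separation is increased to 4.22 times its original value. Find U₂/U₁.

Battery connected ⇒ V is held fixed.
C₂ = 0.237 C₁ and U = ½CV², so U₂/U₁ = C₂/C₁ = 0.237.

0.237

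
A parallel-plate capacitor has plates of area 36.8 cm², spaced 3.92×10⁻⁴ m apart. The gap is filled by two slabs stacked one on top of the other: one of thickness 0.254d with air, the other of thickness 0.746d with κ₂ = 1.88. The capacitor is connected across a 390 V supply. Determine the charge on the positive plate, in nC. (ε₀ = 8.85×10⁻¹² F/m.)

A = 36.8 cm² = 3.68×10⁻³ m².
Stacked slabs ⇒ two capacitors in series, each with the full plate area.
C₁ = κ₁ε₀A/d₁ = 1.00 × 8.85×10⁻¹² × 3.68×10⁻³ / 9.96×10⁻⁵ = 3.27×10⁻¹⁰ F.
C₂ = κ₂ε₀A/d₂ = 1.88 × 8.85×10⁻¹² × 3.68×10⁻³ / 2.92×10⁻⁴ = 2.09×10⁻¹⁰ F.
C = (1/C₁ + 1/C₂)⁻¹ = 1.28×10⁻¹⁰ F.
Q = CV = 1.28×10⁻¹⁰ × 390 = 4.98×10⁻⁸ C.

49.8 nC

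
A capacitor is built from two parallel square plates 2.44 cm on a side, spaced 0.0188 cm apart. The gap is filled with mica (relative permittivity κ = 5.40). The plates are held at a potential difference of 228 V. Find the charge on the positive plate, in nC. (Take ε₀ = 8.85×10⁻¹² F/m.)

A = (2.44 cm)² = 5.95×10⁻⁴ m².
C = κε₀A/d = 5.40 × 8.85×10⁻¹² × 5.95×10⁻⁴ / 1.88×10⁻⁴ = 1.51×10⁻¹⁰ F.
Q = CV = 1.51×10⁻¹⁰ × 228 = 3.45×10⁻⁸ C.

34.5 nC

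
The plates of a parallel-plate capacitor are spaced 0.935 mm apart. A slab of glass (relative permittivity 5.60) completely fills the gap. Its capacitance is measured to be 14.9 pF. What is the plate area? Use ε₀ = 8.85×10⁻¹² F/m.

A = Cd/(κε₀) = 1.49×10⁻¹¹ × 9.35×10⁻⁴ / (5.60 × 8.85×10⁻¹²) = 2.81×10⁻⁴ m².

281 mm²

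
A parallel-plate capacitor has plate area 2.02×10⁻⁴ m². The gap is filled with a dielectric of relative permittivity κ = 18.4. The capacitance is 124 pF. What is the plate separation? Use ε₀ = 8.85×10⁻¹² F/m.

d = κε₀A/C = 18.4 × 8.85×10⁻¹² × 2.02×10⁻⁴ / 1.24×10⁻¹⁰ = 2.65×10⁻⁴ m.

265 μm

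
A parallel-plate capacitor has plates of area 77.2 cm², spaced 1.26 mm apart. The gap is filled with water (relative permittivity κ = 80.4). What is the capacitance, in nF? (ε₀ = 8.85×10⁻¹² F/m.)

C ≈ 4.36 nF

A = 77.2 cm² = 7.72×10⁻³ m².
C = κε₀A/d = 80.4 × 8.85×10⁻¹² × 7.72×10⁻³ / 1.26×10⁻³ = 4.36×10⁻⁹ F.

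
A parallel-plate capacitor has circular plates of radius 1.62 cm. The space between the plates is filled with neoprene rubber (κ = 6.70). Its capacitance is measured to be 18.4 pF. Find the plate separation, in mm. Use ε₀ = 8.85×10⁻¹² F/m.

A = π(1.62 cm)² = 8.24×10⁻⁴ m².
d = κε₀A/C = 6.70 × 8.85×10⁻¹² × 8.24×10⁻⁴ / 1.84×10⁻¹¹ = 2.66×10⁻³ m.

d ≈ 2.66 mm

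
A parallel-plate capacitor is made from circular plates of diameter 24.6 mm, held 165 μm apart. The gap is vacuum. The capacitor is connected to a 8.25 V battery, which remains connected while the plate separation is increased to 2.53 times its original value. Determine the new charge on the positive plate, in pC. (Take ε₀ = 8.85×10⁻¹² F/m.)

Q ≈ 83.1 pC

A = π(24.6/2 mm)² = 4.75×10⁻⁴ m².
Initially C₁ = ε₀A/d = 8.85×10⁻¹² × 4.75×10⁻⁴ / 1.65×10⁻⁴ = 2.55×10⁻¹¹ F.
Q₁ = 2.10×10⁻¹⁰ C.
Battery connected ⇒ V is held fixed. C₂ = 0.395 C₁ and Q = CV, so Q₂/Q₁ = C₂/C₁ = 0.395.
Q₂ = 0.395 × 2.10×10⁻¹⁰ = 8.31×10⁻¹¹ C.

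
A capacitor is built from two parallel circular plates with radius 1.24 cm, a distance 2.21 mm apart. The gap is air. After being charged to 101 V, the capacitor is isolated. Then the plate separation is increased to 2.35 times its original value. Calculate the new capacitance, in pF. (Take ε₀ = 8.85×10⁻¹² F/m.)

C ≈ 0.823 pF

A = π(1.24 cm)² = 4.83×10⁻⁴ m².
Initially C₁ = ε₀A/d = 8.85×10⁻¹² × 4.83×10⁻⁴ / 2.21×10⁻³ = 1.93×10⁻¹² F.
C = ε₀A/d scales as 1/d, so C₂/C₁ = d₁/d₂ = 1/2.35 = 0.426.
C₂ = 0.426 × 1.93×10⁻¹² = 8.23×10⁻¹³ F.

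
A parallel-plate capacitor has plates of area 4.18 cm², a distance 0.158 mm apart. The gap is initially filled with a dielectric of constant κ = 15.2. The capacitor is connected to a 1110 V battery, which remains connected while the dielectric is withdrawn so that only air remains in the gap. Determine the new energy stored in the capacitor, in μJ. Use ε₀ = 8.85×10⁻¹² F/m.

U ≈ 14.4 μJ

A = 4.18 cm² = 4.18×10⁻⁴ m².
Initially C₁ = κε₀A/d = 15.2 × 8.85×10⁻¹² × 4.18×10⁻⁴ / 1.58×10⁻⁴ = 3.56×10⁻¹⁰ F.
U₁ = 2.19×10⁻⁴ J.
Battery connected ⇒ V is held fixed. C₂ = 0.0658 C₁ and U = ½CV², so U₂/U₁ = C₂/C₁ = 0.0658.
U₂ = 0.0658 × 2.19×10⁻⁴ = 1.44×10⁻⁵ J.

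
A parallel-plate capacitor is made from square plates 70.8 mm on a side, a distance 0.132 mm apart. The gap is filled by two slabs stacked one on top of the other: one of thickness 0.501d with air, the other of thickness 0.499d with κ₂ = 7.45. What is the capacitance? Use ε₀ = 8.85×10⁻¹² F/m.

C ≈ 0.592 nF

A = (70.8 mm)² = 5.01×10⁻³ m².
Stacked slabs ⇒ two capacitors in series, each with the full plate area.
C₁ = κ₁ε₀A/d₁ = 1.00 × 8.85×10⁻¹² × 5.01×10⁻³ / 6.61×10⁻⁵ = 6.71×10⁻¹⁰ F.
C₂ = κ₂ε₀A/d₂ = 7.45 × 8.85×10⁻¹² × 5.01×10⁻³ / 6.59×10⁻⁵ = 5.02×10⁻⁹ F.
C = (1/C₁ + 1/C₂)⁻¹ = 5.92×10⁻¹⁰ F.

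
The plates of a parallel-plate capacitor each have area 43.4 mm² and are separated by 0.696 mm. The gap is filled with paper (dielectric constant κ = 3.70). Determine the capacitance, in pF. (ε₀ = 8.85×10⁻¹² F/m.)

C ≈ 2.04 pF

A = 43.4 mm² = 4.34×10⁻⁵ m².
C = κε₀A/d = 3.70 × 8.85×10⁻¹² × 4.34×10⁻⁵ / 6.96×10⁻⁴ = 2.04×10⁻¹² F.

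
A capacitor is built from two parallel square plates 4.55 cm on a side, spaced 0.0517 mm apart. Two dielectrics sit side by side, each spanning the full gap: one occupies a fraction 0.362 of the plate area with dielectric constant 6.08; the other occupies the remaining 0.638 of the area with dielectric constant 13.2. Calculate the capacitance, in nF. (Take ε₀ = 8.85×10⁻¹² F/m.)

A = (4.55 cm)² = 2.07×10⁻³ m².
Side-by-side slabs ⇒ two capacitors in parallel, each spanning the full gap.
C₁ = κ₁ε₀A₁/d = 6.08 × 8.85×10⁻¹² × 7.49×10⁻⁴ / 5.17×10⁻⁵ = 7.80×10⁻¹⁰ F.
C₂ = κ₂ε₀A₂/d = 13.2 × 8.85×10⁻¹² × 1.32×10⁻³ / 5.17×10⁻⁵ = 2.98×10⁻⁹ F.
C = C₁ + C₂ = 3.76×10⁻⁹ F.

3.76 nF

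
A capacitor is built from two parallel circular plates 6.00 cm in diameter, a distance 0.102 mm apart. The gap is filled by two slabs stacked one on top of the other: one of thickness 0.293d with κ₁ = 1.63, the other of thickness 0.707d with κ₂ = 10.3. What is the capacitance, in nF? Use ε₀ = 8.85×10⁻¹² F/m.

A = π(6.00/2 cm)² = 2.83×10⁻³ m².
Stacked slabs ⇒ two capacitors in series, each with the full plate area.
C₁ = κ₁ε₀A/d₁ = 1.63 × 8.85×10⁻¹² × 2.83×10⁻³ / 2.99×10⁻⁵ = 1.36×10⁻⁹ F.
C₂ = κ₂ε₀A/d₂ = 10.3 × 8.85×10⁻¹² × 2.83×10⁻³ / 7.21×10⁻⁵ = 3.57×10⁻⁹ F.
C = (1/C₁ + 1/C₂)⁻¹ = 9.88×10⁻¹⁰ F.

C ≈ 0.988 nF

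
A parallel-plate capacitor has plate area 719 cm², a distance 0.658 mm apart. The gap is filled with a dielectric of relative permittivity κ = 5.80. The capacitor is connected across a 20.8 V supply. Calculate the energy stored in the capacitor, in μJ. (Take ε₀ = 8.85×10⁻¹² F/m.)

A = 719 cm² = 7.19×10⁻² m².
C = κε₀A/d = 5.80 × 8.85×10⁻¹² × 7.19×10⁻² / 6.58×10⁻⁴ = 5.61×10⁻⁹ F.
U = ½CV² = ½ × 5.61×10⁻⁹ × (20.8)² = 1.21×10⁻⁶ J.

U ≈ 1.21 μJ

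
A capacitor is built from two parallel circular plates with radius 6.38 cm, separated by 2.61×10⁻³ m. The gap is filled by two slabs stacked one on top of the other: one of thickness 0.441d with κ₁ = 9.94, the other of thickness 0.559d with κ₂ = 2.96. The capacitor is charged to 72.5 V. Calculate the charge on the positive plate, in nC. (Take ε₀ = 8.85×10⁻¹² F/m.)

A = π(6.38 cm)² = 1.28×10⁻² m².
Stacked slabs ⇒ two capacitors in series, each with the full plate area.
C₁ = κ₁ε₀A/d₁ = 9.94 × 8.85×10⁻¹² × 1.28×10⁻² / 1.15×10⁻³ = 9.77×10⁻¹⁰ F.
C₂ = κ₂ε₀A/d₂ = 2.96 × 8.85×10⁻¹² × 1.28×10⁻² / 1.46×10⁻³ = 2.30×10⁻¹⁰ F.
C = (1/C₁ + 1/C₂)⁻¹ = 1.86×10⁻¹⁰ F.
Q = CV = 1.86×10⁻¹⁰ × 72.5 = 1.35×10⁻⁸ C.

13.5 nC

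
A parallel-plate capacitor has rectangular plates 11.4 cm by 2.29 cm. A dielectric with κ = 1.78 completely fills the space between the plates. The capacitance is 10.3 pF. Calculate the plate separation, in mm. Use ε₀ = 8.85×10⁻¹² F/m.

3.99 mm

A = 11.4 × 2.29 cm² = 2.61×10⁻³ m².
d = κε₀A/C = 1.78 × 8.85×10⁻¹² × 2.61×10⁻³ / 1.03×10⁻¹¹ = 3.99×10⁻³ m.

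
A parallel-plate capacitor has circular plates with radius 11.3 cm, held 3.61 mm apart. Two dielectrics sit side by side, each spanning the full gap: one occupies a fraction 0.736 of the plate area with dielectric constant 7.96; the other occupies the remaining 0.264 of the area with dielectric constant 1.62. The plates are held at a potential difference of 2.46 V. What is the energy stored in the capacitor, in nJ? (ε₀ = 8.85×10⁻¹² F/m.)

U ≈ 1.87 nJ

A = π(11.3 cm)² = 4.01×10⁻² m².
Side-by-side slabs ⇒ two capacitors in parallel, each spanning the full gap.
C₁ = κ₁ε₀A₁/d = 7.96 × 8.85×10⁻¹² × 2.95×10⁻² / 3.61×10⁻³ = 5.76×10⁻¹⁰ F.
C₂ = κ₂ε₀A₂/d = 1.62 × 8.85×10⁻¹² × 1.06×10⁻² / 3.61×10⁻³ = 4.21×10⁻¹¹ F.
C = C₁ + C₂ = 6.18×10⁻¹⁰ F.
U = ½CV² = ½ × 6.18×10⁻¹⁰ × (2.46)² = 1.87×10⁻⁹ J.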